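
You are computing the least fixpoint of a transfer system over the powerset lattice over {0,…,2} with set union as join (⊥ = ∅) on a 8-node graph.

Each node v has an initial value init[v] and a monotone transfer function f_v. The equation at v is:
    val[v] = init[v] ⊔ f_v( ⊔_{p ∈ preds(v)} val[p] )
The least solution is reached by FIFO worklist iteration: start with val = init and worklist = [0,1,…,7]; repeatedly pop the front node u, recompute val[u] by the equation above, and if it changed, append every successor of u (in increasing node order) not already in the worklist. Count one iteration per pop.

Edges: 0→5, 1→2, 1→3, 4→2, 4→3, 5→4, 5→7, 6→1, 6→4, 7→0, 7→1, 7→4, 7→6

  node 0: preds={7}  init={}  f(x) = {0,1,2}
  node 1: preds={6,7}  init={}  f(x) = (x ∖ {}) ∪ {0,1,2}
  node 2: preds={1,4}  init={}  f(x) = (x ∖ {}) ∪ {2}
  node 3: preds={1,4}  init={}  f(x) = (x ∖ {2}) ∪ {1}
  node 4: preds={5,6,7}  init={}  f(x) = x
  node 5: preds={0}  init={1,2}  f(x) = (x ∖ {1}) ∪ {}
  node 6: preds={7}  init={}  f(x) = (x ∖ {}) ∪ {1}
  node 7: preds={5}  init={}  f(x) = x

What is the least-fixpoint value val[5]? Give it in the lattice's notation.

Worklist (18 pops):
  #1 pop 0: in={} → {0,1,2} (was {}); enqueue []
  #2 pop 1: in={} → {0,1,2} (was {}); enqueue []
  #3 pop 2: in={0,1,2} → {0,1,2} (was {}); enqueue []
  #4 pop 3: in={0,1,2} → {0,1} (was {}); enqueue []
  #5 pop 4: in={1,2} → {1,2} (was {}); enqueue [2,3]
  #6 pop 5: in={0,1,2} → {0,1,2} (was {1,2}); enqueue [4]
  #7 pop 6: in={} → {1} (was {}); enqueue [1]
  #8 pop 7: in={0,1,2} → {0,1,2} (was {}); enqueue [0,6]
  #9 pop 2: in={0,1,2} → {0,1,2} (no change)
  #10 pop 3: in={0,1,2} → {0,1} (no change)
  #11 pop 4: in={0,1,2} → {0,1,2} (was {1,2}); enqueue [2,3]
  #12 pop 1: in={0,1,2} → {0,1,2} (no change)
  #13 pop 0: in={0,1,2} → {0,1,2} (no change)
  #14 pop 6: in={0,1,2} → {0,1,2} (was {1}); enqueue [1,4]
  #15 pop 2: in={0,1,2} → {0,1,2} (no change)
  #16 pop 3: in={0,1,2} → {0,1} (no change)
  #17 pop 1: in={0,1,2} → {0,1,2} (no change)
  #18 pop 4: in={0,1,2} → {0,1,2} (no change)

Fixpoint:
  val[0] = {0,1,2}
  val[1] = {0,1,2}
  val[2] = {0,1,2}
  val[3] = {0,1}
  val[4] = {0,1,2}
  val[5] = {0,1,2}
  val[6] = {0,1,2}
  val[7] = {0,1,2}

{0,1,2}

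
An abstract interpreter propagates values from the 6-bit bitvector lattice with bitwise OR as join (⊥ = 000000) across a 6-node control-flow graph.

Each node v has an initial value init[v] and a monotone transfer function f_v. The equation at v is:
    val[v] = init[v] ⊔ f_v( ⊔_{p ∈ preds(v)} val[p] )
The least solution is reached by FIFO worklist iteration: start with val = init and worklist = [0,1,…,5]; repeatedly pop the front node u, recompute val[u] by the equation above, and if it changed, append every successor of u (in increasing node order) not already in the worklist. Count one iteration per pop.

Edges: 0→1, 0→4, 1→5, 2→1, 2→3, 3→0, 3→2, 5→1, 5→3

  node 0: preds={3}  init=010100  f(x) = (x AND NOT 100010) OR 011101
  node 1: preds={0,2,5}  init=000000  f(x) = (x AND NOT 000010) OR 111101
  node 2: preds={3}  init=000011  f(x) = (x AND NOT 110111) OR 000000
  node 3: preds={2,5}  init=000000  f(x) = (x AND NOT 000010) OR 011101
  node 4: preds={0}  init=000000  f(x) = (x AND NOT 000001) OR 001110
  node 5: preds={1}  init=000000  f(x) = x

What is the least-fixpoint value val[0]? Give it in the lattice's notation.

Worklist (12 pops):
  #1 pop 0: in=000000 → 011101 (was 010100); enqueue []
  #2 pop 1: in=011111 → 111101 (was 000000); enqueue []
  #3 pop 2: in=000000 → 000011 (no change)
  #4 pop 3: in=000011 → 011101 (was 000000); enqueue [0,2]
  #5 pop 4: in=011101 → 011110 (was 000000); enqueue []
  #6 pop 5: in=111101 → 111101 (was 000000); enqueue [1,3]
  #7 pop 0: in=011101 → 011101 (no change)
  #8 pop 2: in=011101 → 001011 (was 000011); enqueue []
  #9 pop 1: in=111111 → 111101 (no change)
  #10 pop 3: in=111111 → 111101 (was 011101); enqueue [0,2]
  #11 pop 0: in=111101 → 011101 (no change)
  #12 pop 2: in=111101 → 001011 (no change)

Fixpoint:
  val[0] = 011101
  val[1] = 111101
  val[2] = 001011
  val[3] = 111101
  val[4] = 011110
  val[5] = 111101

011101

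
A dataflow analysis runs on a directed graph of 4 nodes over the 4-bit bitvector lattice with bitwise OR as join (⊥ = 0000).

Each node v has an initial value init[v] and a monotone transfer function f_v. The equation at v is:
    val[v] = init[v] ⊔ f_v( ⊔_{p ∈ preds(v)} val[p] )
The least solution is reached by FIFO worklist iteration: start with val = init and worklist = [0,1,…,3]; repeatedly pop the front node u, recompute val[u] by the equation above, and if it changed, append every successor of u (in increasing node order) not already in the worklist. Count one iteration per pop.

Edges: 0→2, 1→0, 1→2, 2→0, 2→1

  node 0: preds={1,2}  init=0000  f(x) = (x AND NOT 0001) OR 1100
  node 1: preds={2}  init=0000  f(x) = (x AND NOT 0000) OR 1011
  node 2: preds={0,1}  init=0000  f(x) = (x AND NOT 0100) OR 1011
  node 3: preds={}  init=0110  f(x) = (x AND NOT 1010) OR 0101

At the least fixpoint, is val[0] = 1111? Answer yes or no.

Iteration log — 7 steps:
  step 1. node 0  ⊔preds=0000  new=1100  old=0000  +wl: 
  step 2. node 1  ⊔preds=0000  new=1011  old=0000  +wl: 0
  step 3. node 2  ⊔preds=1111  new=1011  old=0000  +wl: 1
  step 4. node 3  ⊔preds=0000  new=0111  old=0110  +wl: 
  step 5. node 0  ⊔preds=1011  new=1110  old=1100  +wl: 2
  step 6. node 1  ⊔preds=1011  new=1011  stable
  step 7. node 2  ⊔preds=1111  new=1011  stable

Least fixpoint reached:
  node 0: 1110
  node 1: 1011
  node 2: 1011
  node 3: 0111

no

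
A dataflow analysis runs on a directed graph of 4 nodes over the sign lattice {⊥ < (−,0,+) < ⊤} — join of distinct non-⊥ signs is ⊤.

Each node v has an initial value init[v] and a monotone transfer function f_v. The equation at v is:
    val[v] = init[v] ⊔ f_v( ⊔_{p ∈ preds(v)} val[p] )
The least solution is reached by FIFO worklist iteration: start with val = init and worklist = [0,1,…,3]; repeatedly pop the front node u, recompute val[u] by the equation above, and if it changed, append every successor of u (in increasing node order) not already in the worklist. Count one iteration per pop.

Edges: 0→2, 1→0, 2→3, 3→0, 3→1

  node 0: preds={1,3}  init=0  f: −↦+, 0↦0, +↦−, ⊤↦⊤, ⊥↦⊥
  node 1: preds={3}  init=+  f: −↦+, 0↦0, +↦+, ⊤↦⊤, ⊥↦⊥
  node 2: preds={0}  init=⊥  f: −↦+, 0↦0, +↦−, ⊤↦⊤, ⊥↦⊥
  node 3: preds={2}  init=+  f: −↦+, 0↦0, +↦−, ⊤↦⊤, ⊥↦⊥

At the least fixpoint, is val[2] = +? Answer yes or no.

Worklist (7 pops):
  #1 pop 0: in=+ → ⊤ (was 0); enqueue []
  #2 pop 1: in=+ → + (no change)
  #3 pop 2: in=⊤ → ⊤ (was ⊥); enqueue []
  #4 pop 3: in=⊤ → ⊤ (was +); enqueue [0,1]
  #5 pop 0: in=⊤ → ⊤ (no change)
  #6 pop 1: in=⊤ → ⊤ (was +); enqueue [0]
  #7 pop 0: in=⊤ → ⊤ (no change)

Fixpoint:
  val[0] = ⊤
  val[1] = ⊤
  val[2] = ⊤
  val[3] = ⊤

no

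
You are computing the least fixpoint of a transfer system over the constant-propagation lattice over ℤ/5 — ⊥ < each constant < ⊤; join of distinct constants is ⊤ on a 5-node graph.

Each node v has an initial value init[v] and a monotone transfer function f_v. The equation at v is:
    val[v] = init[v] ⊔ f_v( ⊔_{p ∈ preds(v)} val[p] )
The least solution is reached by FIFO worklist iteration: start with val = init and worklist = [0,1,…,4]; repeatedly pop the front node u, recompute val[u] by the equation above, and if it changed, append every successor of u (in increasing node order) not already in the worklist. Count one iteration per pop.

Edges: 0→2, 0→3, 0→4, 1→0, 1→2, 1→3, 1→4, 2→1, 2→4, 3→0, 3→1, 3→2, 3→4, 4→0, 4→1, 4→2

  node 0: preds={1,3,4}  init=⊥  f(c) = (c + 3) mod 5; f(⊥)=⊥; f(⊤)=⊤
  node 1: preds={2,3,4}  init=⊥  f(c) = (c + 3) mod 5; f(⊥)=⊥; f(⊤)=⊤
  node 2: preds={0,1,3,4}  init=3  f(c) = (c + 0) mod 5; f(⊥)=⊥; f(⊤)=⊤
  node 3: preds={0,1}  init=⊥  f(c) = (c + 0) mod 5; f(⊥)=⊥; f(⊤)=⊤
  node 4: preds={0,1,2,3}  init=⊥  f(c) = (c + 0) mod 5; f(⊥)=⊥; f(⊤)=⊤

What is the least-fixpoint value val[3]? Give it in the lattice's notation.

⊤

Iteration log — 13 steps:
  step 1. node 0  ⊔preds=⊥  new=⊥  stable
  step 2. node 1  ⊔preds=3  new=1  old=⊥  +wl: 0
  step 3. node 2  ⊔preds=1  new=⊤  old=3  +wl: 1
  step 4. node 3  ⊔preds=1  new=1  old=⊥  +wl: 2
  step 5. node 4  ⊔preds=⊤  new=⊤  old=⊥  +wl: 
  step 6. node 0  ⊔preds=⊤  new=⊤  old=⊥  +wl: 3,4
  step 7. node 1  ⊔preds=⊤  new=⊤  old=1  +wl: 0
  step 8. node 2  ⊔preds=⊤  new=⊤  stable
  step 9. node 3  ⊔preds=⊤  new=⊤  old=1  +wl: 1,2
  step 10. node 4  ⊔preds=⊤  new=⊤  stable
  step 11. node 0  ⊔preds=⊤  new=⊤  stable
  step 12. node 1  ⊔preds=⊤  new=⊤  stable
  step 13. node 2  ⊔preds=⊤  new=⊤  stable

Least fixpoint reached:
  node 0: ⊤
  node 1: ⊤
  node 2: ⊤
  node 3: ⊤
  node 4: ⊤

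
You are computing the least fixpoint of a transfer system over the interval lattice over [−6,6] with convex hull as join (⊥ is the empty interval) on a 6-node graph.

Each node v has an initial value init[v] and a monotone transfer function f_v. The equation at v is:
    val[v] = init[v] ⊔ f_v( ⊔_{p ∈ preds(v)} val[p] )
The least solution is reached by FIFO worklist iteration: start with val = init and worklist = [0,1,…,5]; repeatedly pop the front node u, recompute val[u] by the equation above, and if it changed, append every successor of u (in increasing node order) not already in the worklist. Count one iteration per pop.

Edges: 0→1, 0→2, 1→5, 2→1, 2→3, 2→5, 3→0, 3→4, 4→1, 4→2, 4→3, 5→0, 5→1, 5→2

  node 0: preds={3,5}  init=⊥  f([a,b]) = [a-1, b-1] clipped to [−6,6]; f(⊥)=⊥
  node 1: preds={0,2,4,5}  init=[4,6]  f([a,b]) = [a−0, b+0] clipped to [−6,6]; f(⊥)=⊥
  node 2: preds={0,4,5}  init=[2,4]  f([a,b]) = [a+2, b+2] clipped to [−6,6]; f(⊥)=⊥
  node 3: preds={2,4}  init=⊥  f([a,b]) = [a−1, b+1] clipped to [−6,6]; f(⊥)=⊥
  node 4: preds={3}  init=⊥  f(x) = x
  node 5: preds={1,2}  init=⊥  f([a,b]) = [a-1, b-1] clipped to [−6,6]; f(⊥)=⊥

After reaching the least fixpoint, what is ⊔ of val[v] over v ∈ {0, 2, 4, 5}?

[-6,6]

Worklist (54 pops):
  #1 pop 0: in=⊥ → ⊥ (no change)
  #2 pop 1: in=[2,4] → [2,6] (was [4,6]); enqueue []
  #3 pop 2: in=⊥ → [2,4] (no change)
  #4 pop 3: in=[2,4] → [1,5] (was ⊥); enqueue [0]
  #5 pop 4: in=[1,5] → [1,5] (was ⊥); enqueue [1,2,3]
  #6 pop 5: in=[2,6] → [1,5] (was ⊥); enqueue []
  #7 pop 0: in=[1,5] → [0,4] (was ⊥); enqueue []
  #8 pop 1: in=[0,5] → [0,6] (was [2,6]); enqueue [5]
  #9 pop 2: in=[0,5] → [2,6] (was [2,4]); enqueue [1]
  #10 pop 3: in=[1,6] → [0,6] (was [1,5]); enqueue [0,4]
  #11 pop 5: in=[0,6] → [-1,5] (was [1,5]); enqueue [2]
  #12 pop 1: in=[-1,6] → [-1,6] (was [0,6]); enqueue [5]
  #13 pop 0: in=[-1,6] → [-2,5] (was [0,4]); enqueue [1]
  #14 pop 4: in=[0,6] → [0,6] (was [1,5]); enqueue [3]
  #15 pop 2: in=[-2,6] → [0,6] (was [2,6]); enqueue []
  #16 pop 5: in=[-1,6] → [-2,5] (was [-1,5]); enqueue [0,2]
  #17 pop 1: in=[-2,6] → [-2,6] (was [-1,6]); enqueue [5]
  #18 pop 3: in=[0,6] → [-1,6] (was [0,6]); enqueue [4]
  #19 pop 0: in=[-2,6] → [-3,5] (was [-2,5]); enqueue [1]
  #20 pop 2: in=[-3,6] → [-1,6] (was [0,6]); enqueue [3]
  #21 pop 5: in=[-2,6] → [-3,5] (was [-2,5]); enqueue [0,2]
  #22 pop 4: in=[-1,6] → [-1,6] (was [0,6]); enqueue []
  #23 pop 1: in=[-3,6] → [-3,6] (was [-2,6]); enqueue [5]
  #24 pop 3: in=[-1,6] → [-2,6] (was [-1,6]); enqueue [4]
  #25 pop 0: in=[-3,6] → [-4,5] (was [-3,5]); enqueue [1]
  #26 pop 2: in=[-4,6] → [-2,6] (was [-1,6]); enqueue [3]
  #27 pop 5: in=[-3,6] → [-4,5] (was [-3,5]); enqueue [0,2]
  #28 pop 4: in=[-2,6] → [-2,6] (was [-1,6]); enqueue []
  #29 pop 1: in=[-4,6] → [-4,6] (was [-3,6]); enqueue [5]
  #30 pop 3: in=[-2,6] → [-3,6] (was [-2,6]); enqueue [4]
  #31 pop 0: in=[-4,6] → [-5,5] (was [-4,5]); enqueue [1]
  #32 pop 2: in=[-5,6] → [-3,6] (was [-2,6]); enqueue [3]
  #33 pop 5: in=[-4,6] → [-5,5] (was [-4,5]); enqueue [0,2]
  #34 pop 4: in=[-3,6] → [-3,6] (was [-2,6]); enqueue []
  #35 pop 1: in=[-5,6] → [-5,6] (was [-4,6]); enqueue [5]
  #36 pop 3: in=[-3,6] → [-4,6] (was [-3,6]); enqueue [4]
  #37 pop 0: in=[-5,6] → [-6,5] (was [-5,5]); enqueue [1]
  #38 pop 2: in=[-6,6] → [-4,6] (was [-3,6]); enqueue [3]
  #39 pop 5: in=[-5,6] → [-6,5] (was [-5,5]); enqueue [0,2]
  #40 pop 4: in=[-4,6] → [-4,6] (was [-3,6]); enqueue []
  #41 pop 1: in=[-6,6] → [-6,6] (was [-5,6]); enqueue [5]
  #42 pop 3: in=[-4,6] → [-5,6] (was [-4,6]); enqueue [4]
  #43 pop 0: in=[-6,6] → [-6,5] (no change)
  #44 pop 2: in=[-6,6] → [-4,6] (no change)
  #45 pop 5: in=[-6,6] → [-6,5] (no change)
  #46 pop 4: in=[-5,6] → [-5,6] (was [-4,6]); enqueue [1,2,3]
  #47 pop 1: in=[-6,6] → [-6,6] (no change)
  #48 pop 2: in=[-6,6] → [-4,6] (no change)
  #49 pop 3: in=[-5,6] → [-6,6] (was [-5,6]); enqueue [0,4]
  #50 pop 0: in=[-6,6] → [-6,5] (no change)
  #51 pop 4: in=[-6,6] → [-6,6] (was [-5,6]); enqueue [1,2,3]
  #52 pop 1: in=[-6,6] → [-6,6] (no change)
  #53 pop 2: in=[-6,6] → [-4,6] (no change)
  #54 pop 3: in=[-6,6] → [-6,6] (no change)

Fixpoint:
  val[0] = [-6,5]
  val[1] = [-6,6]
  val[2] = [-4,6]
  val[3] = [-6,6]
  val[4] = [-6,6]
  val[5] = [-6,5]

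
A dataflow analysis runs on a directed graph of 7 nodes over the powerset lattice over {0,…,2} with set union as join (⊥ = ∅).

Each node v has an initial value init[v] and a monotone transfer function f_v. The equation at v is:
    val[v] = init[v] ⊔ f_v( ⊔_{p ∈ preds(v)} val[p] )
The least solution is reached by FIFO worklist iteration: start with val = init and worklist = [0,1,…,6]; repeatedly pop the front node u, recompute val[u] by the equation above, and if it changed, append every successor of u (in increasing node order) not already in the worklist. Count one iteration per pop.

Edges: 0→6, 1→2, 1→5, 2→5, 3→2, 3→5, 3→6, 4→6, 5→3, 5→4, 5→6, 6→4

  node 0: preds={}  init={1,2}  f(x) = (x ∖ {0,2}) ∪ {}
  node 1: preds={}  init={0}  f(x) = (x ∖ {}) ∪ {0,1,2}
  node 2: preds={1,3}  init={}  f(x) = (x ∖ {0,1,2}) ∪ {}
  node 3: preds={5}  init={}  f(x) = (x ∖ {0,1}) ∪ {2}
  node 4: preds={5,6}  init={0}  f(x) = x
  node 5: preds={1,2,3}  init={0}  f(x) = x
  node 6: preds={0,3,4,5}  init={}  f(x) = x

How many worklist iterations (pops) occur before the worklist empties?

Iteration log — 11 steps:
  step 1. node 0  ⊔preds={}  new={1,2}  stable
  step 2. node 1  ⊔preds={}  new={0,1,2}  old={0}  +wl: 
  step 3. node 2  ⊔preds={0,1,2}  new={}  stable
  step 4. node 3  ⊔preds={0}  new={2}  old={}  +wl: 2
  step 5. node 4  ⊔preds={0}  new={0}  stable
  step 6. node 5  ⊔preds={0,1,2}  new={0,1,2}  old={0}  +wl: 3,4
  step 7. node 6  ⊔preds={0,1,2}  new={0,1,2}  old={}  +wl: 
  step 8. node 2  ⊔preds={0,1,2}  new={}  stable
  step 9. node 3  ⊔preds={0,1,2}  new={2}  stable
  step 10. node 4  ⊔preds={0,1,2}  new={0,1,2}  old={0}  +wl: 6
  step 11. node 6  ⊔preds={0,1,2}  new={0,1,2}  stable

Least fixpoint reached:
  node 0: {1,2}
  node 1: {0,1,2}
  node 2: {}
  node 3: {2}
  node 4: {0,1,2}
  node 5: {0,1,2}
  node 6: {0,1,2}

11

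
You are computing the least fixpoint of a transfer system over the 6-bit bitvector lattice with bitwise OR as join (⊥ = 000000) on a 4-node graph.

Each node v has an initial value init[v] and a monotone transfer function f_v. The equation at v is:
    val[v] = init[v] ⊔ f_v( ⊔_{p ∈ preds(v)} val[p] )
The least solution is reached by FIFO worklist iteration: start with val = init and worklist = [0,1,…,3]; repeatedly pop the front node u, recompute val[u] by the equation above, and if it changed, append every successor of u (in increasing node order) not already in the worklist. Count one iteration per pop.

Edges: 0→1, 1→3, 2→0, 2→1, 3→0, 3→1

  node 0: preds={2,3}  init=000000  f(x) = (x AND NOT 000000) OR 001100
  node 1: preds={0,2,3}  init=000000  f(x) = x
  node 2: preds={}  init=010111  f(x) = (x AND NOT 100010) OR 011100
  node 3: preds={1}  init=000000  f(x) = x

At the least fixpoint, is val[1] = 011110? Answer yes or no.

Trace (6 dequeues):
  [1] u=0 | in 010111 | out 011111 | prev 000000 | push {}
  [2] u=1 | in 011111 | out 011111 | prev 000000 | push {}
  [3] u=2 | in 000000 | out 011111 | prev 010111 | push {0,1}
  [4] u=3 | in 011111 | out 011111 | prev 000000 | push {}
  [5] u=0 | in 011111 | out 011111 | ==
  [6] u=1 | in 011111 | out 011111 | ==

Converged values:
  [0] 011111
  [1] 011111
  [2] 011111
  [3] 011111

no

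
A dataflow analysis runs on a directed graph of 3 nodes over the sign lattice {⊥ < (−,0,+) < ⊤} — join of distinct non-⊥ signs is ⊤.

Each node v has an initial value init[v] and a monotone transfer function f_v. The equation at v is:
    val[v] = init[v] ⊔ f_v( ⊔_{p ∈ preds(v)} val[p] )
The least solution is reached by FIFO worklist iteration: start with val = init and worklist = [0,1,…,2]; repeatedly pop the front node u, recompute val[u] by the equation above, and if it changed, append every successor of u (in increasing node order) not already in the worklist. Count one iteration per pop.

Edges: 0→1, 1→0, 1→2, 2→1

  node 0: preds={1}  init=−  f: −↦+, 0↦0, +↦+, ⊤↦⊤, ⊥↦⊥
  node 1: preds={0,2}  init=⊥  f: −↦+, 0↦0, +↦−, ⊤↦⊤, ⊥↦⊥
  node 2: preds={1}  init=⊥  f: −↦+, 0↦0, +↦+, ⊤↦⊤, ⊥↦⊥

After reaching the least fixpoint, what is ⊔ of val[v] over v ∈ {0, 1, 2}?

⊤

Worklist (8 pops):
  #1 pop 0: in=⊥ → − (no change)
  #2 pop 1: in=− → + (was ⊥); enqueue [0]
  #3 pop 2: in=+ → + (was ⊥); enqueue [1]
  #4 pop 0: in=+ → ⊤ (was −); enqueue []
  #5 pop 1: in=⊤ → ⊤ (was +); enqueue [0,2]
  #6 pop 0: in=⊤ → ⊤ (no change)
  #7 pop 2: in=⊤ → ⊤ (was +); enqueue [1]
  #8 pop 1: in=⊤ → ⊤ (no change)

Fixpoint:
  val[0] = ⊤
  val[1] = ⊤
  val[2] = ⊤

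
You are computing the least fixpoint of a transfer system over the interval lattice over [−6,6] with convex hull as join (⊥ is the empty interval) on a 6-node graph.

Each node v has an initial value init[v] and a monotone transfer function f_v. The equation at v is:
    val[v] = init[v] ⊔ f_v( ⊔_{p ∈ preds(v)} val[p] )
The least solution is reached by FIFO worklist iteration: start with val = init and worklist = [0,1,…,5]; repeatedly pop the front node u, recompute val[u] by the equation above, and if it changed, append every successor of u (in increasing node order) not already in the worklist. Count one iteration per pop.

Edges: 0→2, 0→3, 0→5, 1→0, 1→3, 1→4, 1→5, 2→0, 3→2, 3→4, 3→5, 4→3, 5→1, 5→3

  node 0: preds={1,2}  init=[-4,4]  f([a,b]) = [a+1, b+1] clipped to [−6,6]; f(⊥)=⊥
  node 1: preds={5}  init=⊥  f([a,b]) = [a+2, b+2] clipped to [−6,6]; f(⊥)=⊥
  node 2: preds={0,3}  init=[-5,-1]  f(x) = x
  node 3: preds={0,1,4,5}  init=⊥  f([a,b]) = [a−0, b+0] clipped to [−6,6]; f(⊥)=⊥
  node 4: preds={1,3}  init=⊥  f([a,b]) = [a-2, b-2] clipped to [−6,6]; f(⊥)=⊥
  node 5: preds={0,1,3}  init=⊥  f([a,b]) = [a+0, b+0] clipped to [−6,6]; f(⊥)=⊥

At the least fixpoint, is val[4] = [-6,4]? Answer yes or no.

yes

Worklist (22 pops):
  #1 pop 0: in=[-5,-1] → [-4,4] (no change)
  #2 pop 1: in=⊥ → ⊥ (no change)
  #3 pop 2: in=[-4,4] → [-5,4] (was [-5,-1]); enqueue [0]
  #4 pop 3: in=[-4,4] → [-4,4] (was ⊥); enqueue [2]
  #5 pop 4: in=[-4,4] → [-6,2] (was ⊥); enqueue [3]
  #6 pop 5: in=[-4,4] → [-4,4] (was ⊥); enqueue [1]
  #7 pop 0: in=[-5,4] → [-4,5] (was [-4,4]); enqueue [5]
  #8 pop 2: in=[-4,5] → [-5,5] (was [-5,4]); enqueue [0]
  #9 pop 3: in=[-6,5] → [-6,5] (was [-4,4]); enqueue [2,4]
  #10 pop 1: in=[-4,4] → [-2,6] (was ⊥); enqueue [3]
  #11 pop 5: in=[-6,6] → [-6,6] (was [-4,4]); enqueue [1]
  #12 pop 0: in=[-5,6] → [-4,6] (was [-4,5]); enqueue [5]
  #13 pop 2: in=[-6,6] → [-6,6] (was [-5,5]); enqueue [0]
  #14 pop 4: in=[-6,6] → [-6,4] (was [-6,2]); enqueue []
  #15 pop 3: in=[-6,6] → [-6,6] (was [-6,5]); enqueue [2,4]
  #16 pop 1: in=[-6,6] → [-4,6] (was [-2,6]); enqueue [3]
  #17 pop 5: in=[-6,6] → [-6,6] (no change)
  #18 pop 0: in=[-6,6] → [-5,6] (was [-4,6]); enqueue [5]
  #19 pop 2: in=[-6,6] → [-6,6] (no change)
  #20 pop 4: in=[-6,6] → [-6,4] (no change)
  #21 pop 3: in=[-6,6] → [-6,6] (no change)
  #22 pop 5: in=[-6,6] → [-6,6] (no change)

Fixpoint:
  val[0] = [-5,6]
  val[1] = [-4,6]
  val[2] = [-6,6]
  val[3] = [-6,6]
  val[4] = [-6,4]
  val[5] = [-6,6]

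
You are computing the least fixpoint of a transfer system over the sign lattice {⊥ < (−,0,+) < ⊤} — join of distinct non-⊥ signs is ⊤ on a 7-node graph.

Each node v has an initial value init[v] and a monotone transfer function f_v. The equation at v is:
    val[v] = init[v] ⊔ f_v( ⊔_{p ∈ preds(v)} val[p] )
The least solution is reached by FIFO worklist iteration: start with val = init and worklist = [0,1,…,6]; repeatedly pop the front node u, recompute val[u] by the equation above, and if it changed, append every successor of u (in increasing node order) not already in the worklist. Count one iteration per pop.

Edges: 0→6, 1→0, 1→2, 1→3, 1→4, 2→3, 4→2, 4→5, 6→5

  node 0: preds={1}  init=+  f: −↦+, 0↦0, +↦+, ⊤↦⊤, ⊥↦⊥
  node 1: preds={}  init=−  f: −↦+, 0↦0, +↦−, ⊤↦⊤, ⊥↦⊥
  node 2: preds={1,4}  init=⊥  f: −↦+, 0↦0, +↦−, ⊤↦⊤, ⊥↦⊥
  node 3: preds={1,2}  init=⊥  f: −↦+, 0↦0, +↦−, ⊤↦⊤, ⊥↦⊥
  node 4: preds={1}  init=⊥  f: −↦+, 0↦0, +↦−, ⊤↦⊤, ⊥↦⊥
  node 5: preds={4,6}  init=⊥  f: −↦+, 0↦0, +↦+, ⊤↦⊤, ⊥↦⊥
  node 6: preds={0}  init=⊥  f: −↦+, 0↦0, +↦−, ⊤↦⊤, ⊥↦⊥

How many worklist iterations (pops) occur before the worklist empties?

Trace (10 dequeues):
  [1] u=0 | in − | out + | ==
  [2] u=1 | in ⊥ | out − | ==
  [3] u=2 | in − | out + | prev ⊥ | push {}
  [4] u=3 | in ⊤ | out ⊤ | prev ⊥ | push {}
  [5] u=4 | in − | out + | prev ⊥ | push {2}
  [6] u=5 | in + | out + | prev ⊥ | push {}
  [7] u=6 | in + | out − | prev ⊥ | push {5}
  [8] u=2 | in ⊤ | out ⊤ | prev + | push {3}
  [9] u=5 | in ⊤ | out ⊤ | prev + | push {}
  [10] u=3 | in ⊤ | out ⊤ | ==

Converged values:
  [0] +
  [1] −
  [2] ⊤
  [3] ⊤
  [4] +
  [5] ⊤
  [6] −

10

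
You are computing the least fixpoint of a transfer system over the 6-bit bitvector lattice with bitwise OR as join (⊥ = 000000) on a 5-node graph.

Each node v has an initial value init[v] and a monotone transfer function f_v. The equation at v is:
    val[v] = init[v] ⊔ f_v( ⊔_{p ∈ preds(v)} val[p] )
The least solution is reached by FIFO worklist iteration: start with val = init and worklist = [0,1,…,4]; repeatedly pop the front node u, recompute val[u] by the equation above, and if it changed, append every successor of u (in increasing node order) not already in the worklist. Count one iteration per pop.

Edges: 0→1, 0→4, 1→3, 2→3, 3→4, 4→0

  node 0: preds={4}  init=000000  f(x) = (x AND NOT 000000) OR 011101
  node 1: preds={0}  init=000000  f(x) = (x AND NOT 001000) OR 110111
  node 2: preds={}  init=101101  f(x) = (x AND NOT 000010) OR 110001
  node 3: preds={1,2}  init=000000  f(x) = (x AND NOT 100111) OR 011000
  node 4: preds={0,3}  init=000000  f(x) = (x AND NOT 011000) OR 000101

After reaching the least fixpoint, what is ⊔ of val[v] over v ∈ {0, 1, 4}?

111111

Iteration log — 6 steps:
  step 1. node 0  ⊔preds=000000  new=011101  old=000000  +wl: 
  step 2. node 1  ⊔preds=011101  new=110111  old=000000  +wl: 
  step 3. node 2  ⊔preds=000000  new=111101  old=101101  +wl: 
  step 4. node 3  ⊔preds=111111  new=011000  old=000000  +wl: 
  step 5. node 4  ⊔preds=011101  new=000101  old=000000  +wl: 0
  step 6. node 0  ⊔preds=000101  new=011101  stable

Least fixpoint reached:
  node 0: 011101
  node 1: 110111
  node 2: 111101
  node 3: 011000
  node 4: 000101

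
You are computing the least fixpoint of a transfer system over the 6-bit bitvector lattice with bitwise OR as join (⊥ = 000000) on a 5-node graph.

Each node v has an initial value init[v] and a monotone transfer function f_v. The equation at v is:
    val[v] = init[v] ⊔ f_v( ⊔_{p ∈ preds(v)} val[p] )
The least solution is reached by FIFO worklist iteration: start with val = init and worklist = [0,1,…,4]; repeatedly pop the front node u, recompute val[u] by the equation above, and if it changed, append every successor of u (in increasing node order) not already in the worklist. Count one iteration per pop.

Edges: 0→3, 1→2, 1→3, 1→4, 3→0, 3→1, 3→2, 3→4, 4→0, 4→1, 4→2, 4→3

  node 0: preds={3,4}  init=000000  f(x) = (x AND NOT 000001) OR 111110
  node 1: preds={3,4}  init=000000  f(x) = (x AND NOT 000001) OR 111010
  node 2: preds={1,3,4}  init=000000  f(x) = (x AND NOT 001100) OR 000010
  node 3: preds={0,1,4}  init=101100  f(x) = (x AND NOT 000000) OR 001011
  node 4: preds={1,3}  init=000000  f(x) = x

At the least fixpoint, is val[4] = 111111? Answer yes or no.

yes

Trace (9 dequeues):
  [1] u=0 | in 101100 | out 111110 | prev 000000 | push {}
  [2] u=1 | in 101100 | out 111110 | prev 000000 | push {}
  [3] u=2 | in 111110 | out 110010 | prev 000000 | push {}
  [4] u=3 | in 111110 | out 111111 | prev 101100 | push {0,1,2}
  [5] u=4 | in 111111 | out 111111 | prev 000000 | push {3}
  [6] u=0 | in 111111 | out 111110 | ==
  [7] u=1 | in 111111 | out 111110 | ==
  [8] u=2 | in 111111 | out 110011 | prev 110010 | push {}
  [9] u=3 | in 111111 | out 111111 | ==

Converged values:
  [0] 111110
  [1] 111110
  [2] 110011
  [3] 111111
  [4] 111111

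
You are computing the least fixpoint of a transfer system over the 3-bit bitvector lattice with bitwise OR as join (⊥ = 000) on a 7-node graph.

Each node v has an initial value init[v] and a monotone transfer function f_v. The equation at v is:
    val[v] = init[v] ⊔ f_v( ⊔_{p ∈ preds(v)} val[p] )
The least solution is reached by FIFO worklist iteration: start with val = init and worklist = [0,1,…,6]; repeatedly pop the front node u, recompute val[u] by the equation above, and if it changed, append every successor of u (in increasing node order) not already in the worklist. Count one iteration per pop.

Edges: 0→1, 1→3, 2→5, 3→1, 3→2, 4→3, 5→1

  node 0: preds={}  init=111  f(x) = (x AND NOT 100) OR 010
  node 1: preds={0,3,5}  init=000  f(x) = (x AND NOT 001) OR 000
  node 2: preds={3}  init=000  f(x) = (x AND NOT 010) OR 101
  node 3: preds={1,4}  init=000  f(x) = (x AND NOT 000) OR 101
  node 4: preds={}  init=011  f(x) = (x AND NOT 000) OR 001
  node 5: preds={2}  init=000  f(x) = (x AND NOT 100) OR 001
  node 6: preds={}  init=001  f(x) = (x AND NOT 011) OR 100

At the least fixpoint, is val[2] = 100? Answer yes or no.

no

Iteration log — 9 steps:
  step 1. node 0  ⊔preds=000  new=111  stable
  step 2. node 1  ⊔preds=111  new=110  old=000  +wl: 
  step 3. node 2  ⊔preds=000  new=101  old=000  +wl: 
  step 4. node 3  ⊔preds=111  new=111  old=000  +wl: 1,2
  step 5. node 4  ⊔preds=000  new=011  stable
  step 6. node 5  ⊔preds=101  new=001  old=000  +wl: 
  step 7. node 6  ⊔preds=000  new=101  old=001  +wl: 
  step 8. node 1  ⊔preds=111  new=110  stable
  step 9. node 2  ⊔preds=111  new=101  stable

Least fixpoint reached:
  node 0: 111
  node 1: 110
  node 2: 101
  node 3: 111
  node 4: 011
  node 5: 001
  node 6: 101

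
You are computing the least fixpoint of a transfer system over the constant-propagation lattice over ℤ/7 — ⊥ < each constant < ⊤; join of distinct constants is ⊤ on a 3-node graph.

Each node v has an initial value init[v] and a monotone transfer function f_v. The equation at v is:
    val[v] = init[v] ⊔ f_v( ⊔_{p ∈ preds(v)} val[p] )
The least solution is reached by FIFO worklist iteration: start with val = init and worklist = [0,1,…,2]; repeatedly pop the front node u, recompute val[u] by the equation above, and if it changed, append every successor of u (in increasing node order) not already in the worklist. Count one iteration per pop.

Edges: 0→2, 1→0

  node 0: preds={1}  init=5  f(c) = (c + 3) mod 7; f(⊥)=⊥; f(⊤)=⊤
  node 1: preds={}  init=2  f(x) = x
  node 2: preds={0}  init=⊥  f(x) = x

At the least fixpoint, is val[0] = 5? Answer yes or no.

yes

Trace (3 dequeues):
  [1] u=0 | in 2 | out 5 | ==
  [2] u=1 | in ⊥ | out 2 | ==
  [3] u=2 | in 5 | out 5 | prev ⊥ | push {}

Converged values:
  [0] 5
  [1] 2
  [2] 5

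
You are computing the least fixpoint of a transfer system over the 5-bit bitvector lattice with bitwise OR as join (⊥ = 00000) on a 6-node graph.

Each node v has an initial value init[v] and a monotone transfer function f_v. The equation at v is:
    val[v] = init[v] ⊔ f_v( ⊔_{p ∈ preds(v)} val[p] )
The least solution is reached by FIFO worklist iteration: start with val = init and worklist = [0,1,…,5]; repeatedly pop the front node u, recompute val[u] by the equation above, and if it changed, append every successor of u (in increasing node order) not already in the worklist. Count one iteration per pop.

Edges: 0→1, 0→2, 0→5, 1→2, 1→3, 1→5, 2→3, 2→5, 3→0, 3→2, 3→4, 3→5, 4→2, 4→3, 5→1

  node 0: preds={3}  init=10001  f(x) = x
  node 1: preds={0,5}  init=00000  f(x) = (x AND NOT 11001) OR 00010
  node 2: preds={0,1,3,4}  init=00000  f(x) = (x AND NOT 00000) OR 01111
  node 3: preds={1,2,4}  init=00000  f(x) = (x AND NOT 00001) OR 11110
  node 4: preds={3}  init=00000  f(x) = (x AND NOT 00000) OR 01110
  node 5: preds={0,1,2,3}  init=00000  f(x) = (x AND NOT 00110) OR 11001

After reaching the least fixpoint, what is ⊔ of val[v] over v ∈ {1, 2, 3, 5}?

Iteration log — 13 steps:
  step 1. node 0  ⊔preds=00000  new=10001  stable
  step 2. node 1  ⊔preds=10001  new=00010  old=00000  +wl: 
  step 3. node 2  ⊔preds=10011  new=11111  old=00000  +wl: 
  step 4. node 3  ⊔preds=11111  new=11110  old=00000  +wl: 0,2
  step 5. node 4  ⊔preds=11110  new=11110  old=00000  +wl: 3
  step 6. node 5  ⊔preds=11111  new=11001  old=00000  +wl: 1
  step 7. node 0  ⊔preds=11110  new=11111  old=10001  +wl: 5
  step 8. node 2  ⊔preds=11111  new=11111  stable
  step 9. node 3  ⊔preds=11111  new=11110  stable
  step 10. node 1  ⊔preds=11111  new=00110  old=00010  +wl: 2,3
  step 11. node 5  ⊔preds=11111  new=11001  stable
  step 12. node 2  ⊔preds=11111  new=11111  stable
  step 13. node 3  ⊔preds=11111  new=11110  stable

Least fixpoint reached:
  node 0: 11111
  node 1: 00110
  node 2: 11111
  node 3: 11110
  node 4: 11110
  node 5: 11001

11111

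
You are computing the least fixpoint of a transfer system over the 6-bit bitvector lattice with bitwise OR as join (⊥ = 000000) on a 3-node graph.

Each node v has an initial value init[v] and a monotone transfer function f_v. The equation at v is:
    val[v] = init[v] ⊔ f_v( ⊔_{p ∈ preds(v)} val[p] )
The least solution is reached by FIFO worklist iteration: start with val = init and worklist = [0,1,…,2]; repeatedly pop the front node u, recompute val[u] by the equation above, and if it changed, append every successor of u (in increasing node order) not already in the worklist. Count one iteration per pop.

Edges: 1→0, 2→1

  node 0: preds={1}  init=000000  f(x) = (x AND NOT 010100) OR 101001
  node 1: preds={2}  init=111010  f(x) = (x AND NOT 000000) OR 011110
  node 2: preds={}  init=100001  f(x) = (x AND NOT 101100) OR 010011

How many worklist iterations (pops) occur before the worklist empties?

Iteration log — 5 steps:
  step 1. node 0  ⊔preds=111010  new=101011  old=000000  +wl: 
  step 2. node 1  ⊔preds=100001  new=111111  old=111010  +wl: 0
  step 3. node 2  ⊔preds=000000  new=110011  old=100001  +wl: 1
  step 4. node 0  ⊔preds=111111  new=101011  stable
  step 5. node 1  ⊔preds=110011  new=111111  stable

Least fixpoint reached:
  node 0: 101011
  node 1: 111111
  node 2: 110011

5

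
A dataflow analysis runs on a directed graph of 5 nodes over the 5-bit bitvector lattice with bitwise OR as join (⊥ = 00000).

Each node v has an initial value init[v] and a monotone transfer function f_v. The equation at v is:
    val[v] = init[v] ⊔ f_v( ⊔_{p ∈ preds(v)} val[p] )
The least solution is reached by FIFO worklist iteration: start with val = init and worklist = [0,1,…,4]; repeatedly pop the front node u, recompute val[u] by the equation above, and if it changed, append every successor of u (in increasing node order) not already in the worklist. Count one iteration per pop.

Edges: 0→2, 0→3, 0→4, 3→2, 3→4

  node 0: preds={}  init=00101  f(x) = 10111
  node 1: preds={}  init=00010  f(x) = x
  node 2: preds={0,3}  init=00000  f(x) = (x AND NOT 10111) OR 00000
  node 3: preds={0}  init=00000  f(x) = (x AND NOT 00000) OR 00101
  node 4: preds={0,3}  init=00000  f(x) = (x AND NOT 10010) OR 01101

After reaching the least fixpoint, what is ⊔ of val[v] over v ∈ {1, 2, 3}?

Worklist (6 pops):
  #1 pop 0: in=00000 → 10111 (was 00101); enqueue []
  #2 pop 1: in=00000 → 00010 (no change)
  #3 pop 2: in=10111 → 00000 (no change)
  #4 pop 3: in=10111 → 10111 (was 00000); enqueue [2]
  #5 pop 4: in=10111 → 01101 (was 00000); enqueue []
  #6 pop 2: in=10111 → 00000 (no change)

Fixpoint:
  val[0] = 10111
  val[1] = 00010
  val[2] = 00000
  val[3] = 10111
  val[4] = 01101

10111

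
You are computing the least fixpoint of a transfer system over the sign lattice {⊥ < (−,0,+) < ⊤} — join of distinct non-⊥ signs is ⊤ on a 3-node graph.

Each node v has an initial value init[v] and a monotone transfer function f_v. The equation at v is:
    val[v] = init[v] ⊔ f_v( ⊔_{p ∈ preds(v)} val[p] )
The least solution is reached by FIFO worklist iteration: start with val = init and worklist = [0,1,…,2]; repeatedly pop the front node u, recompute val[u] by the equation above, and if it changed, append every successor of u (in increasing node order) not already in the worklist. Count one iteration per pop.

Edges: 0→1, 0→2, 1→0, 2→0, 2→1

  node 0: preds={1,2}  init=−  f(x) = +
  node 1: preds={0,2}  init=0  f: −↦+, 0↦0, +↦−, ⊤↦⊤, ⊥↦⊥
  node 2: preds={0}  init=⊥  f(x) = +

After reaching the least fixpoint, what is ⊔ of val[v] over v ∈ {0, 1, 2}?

Trace (5 dequeues):
  [1] u=0 | in 0 | out ⊤ | prev − | push {}
  [2] u=1 | in ⊤ | out ⊤ | prev 0 | push {0}
  [3] u=2 | in ⊤ | out + | prev ⊥ | push {1}
  [4] u=0 | in ⊤ | out ⊤ | ==
  [5] u=1 | in ⊤ | out ⊤ | ==

Converged values:
  [0] ⊤
  [1] ⊤
  [2] +

⊤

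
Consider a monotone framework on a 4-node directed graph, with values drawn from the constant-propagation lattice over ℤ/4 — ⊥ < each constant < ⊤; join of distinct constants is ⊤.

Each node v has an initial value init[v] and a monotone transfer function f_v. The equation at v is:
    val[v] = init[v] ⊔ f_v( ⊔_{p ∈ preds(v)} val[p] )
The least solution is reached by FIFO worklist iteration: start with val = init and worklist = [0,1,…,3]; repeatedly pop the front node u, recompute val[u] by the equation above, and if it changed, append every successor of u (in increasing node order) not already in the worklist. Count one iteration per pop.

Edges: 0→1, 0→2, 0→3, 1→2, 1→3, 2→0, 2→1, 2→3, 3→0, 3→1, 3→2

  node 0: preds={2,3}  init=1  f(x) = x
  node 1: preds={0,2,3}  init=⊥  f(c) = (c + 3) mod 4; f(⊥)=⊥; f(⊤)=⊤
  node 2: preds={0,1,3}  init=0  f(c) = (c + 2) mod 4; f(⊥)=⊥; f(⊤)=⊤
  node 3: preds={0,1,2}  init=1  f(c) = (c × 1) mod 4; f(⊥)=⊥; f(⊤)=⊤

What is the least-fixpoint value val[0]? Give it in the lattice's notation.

Trace (7 dequeues):
  [1] u=0 | in ⊤ | out ⊤ | prev 1 | push {}
  [2] u=1 | in ⊤ | out ⊤ | prev ⊥ | push {}
  [3] u=2 | in ⊤ | out ⊤ | prev 0 | push {0,1}
  [4] u=3 | in ⊤ | out ⊤ | prev 1 | push {2}
  [5] u=0 | in ⊤ | out ⊤ | ==
  [6] u=1 | in ⊤ | out ⊤ | ==
  [7] u=2 | in ⊤ | out ⊤ | ==

Converged values:
  [0] ⊤
  [1] ⊤
  [2] ⊤
  [3] ⊤

⊤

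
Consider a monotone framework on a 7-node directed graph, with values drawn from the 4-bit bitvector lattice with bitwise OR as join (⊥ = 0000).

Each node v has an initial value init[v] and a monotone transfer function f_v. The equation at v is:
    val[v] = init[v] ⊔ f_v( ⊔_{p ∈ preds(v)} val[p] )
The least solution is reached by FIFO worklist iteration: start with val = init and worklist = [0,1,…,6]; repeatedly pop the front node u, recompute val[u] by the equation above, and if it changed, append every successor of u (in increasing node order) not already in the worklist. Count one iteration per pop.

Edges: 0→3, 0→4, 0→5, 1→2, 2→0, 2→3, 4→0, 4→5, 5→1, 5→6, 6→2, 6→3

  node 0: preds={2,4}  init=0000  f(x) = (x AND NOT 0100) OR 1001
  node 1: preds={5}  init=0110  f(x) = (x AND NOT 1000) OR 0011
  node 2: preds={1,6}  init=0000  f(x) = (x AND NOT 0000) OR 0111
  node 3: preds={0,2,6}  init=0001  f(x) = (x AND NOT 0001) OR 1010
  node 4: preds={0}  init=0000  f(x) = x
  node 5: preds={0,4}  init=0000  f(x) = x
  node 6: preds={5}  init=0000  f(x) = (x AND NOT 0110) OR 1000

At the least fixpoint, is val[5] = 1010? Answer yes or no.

no

Iteration log — 16 steps:
  step 1. node 0  ⊔preds=0000  new=1001  old=0000  +wl: 
  step 2. node 1  ⊔preds=0000  new=0111  old=0110  +wl: 
  step 3. node 2  ⊔preds=0111  new=0111  old=0000  +wl: 0
  step 4. node 3  ⊔preds=1111  new=1111  old=0001  +wl: 
  step 5. node 4  ⊔preds=1001  new=1001  old=0000  +wl: 
  step 6. node 5  ⊔preds=1001  new=1001  old=0000  +wl: 1
  step 7. node 6  ⊔preds=1001  new=1001  old=0000  +wl: 2,3
  step 8. node 0  ⊔preds=1111  new=1011  old=1001  +wl: 4,5
  step 9. node 1  ⊔preds=1001  new=0111  stable
  step 10. node 2  ⊔preds=1111  new=1111  old=0111  +wl: 0
  step 11. node 3  ⊔preds=1111  new=1111  stable
  step 12. node 4  ⊔preds=1011  new=1011  old=1001  +wl: 
  step 13. node 5  ⊔preds=1011  new=1011  old=1001  +wl: 1,6
  step 14. node 0  ⊔preds=1111  new=1011  stable
  step 15. node 1  ⊔preds=1011  new=0111  stable
  step 16. node 6  ⊔preds=1011  new=1001  stable

Least fixpoint reached:
  node 0: 1011
  node 1: 0111
  node 2: 1111
  node 3: 1111
  node 4: 1011
  node 5: 1011
  node 6: 1001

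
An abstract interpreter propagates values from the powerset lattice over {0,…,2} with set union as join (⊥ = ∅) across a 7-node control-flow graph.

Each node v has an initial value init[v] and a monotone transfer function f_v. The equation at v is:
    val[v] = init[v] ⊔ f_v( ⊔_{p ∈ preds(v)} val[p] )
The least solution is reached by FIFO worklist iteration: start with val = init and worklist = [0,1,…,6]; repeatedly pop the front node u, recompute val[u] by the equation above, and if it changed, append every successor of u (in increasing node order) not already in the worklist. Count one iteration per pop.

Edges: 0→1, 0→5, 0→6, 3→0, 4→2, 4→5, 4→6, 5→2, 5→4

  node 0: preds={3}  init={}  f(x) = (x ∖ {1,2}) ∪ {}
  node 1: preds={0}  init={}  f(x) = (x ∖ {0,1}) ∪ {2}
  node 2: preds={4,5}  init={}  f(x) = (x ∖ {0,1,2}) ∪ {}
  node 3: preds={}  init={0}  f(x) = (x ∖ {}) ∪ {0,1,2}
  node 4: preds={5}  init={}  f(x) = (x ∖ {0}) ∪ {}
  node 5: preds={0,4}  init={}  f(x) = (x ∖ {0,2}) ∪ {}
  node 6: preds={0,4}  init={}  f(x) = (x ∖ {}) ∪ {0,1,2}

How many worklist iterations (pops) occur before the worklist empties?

8

Iteration log — 8 steps:
  step 1. node 0  ⊔preds={0}  new={0}  old={}  +wl: 
  step 2. node 1  ⊔preds={0}  new={2}  old={}  +wl: 
  step 3. node 2  ⊔preds={}  new={}  stable
  step 4. node 3  ⊔preds={}  new={0,1,2}  old={0}  +wl: 0
  step 5. node 4  ⊔preds={}  new={}  stable
  step 6. node 5  ⊔preds={0}  new={}  stable
  step 7. node 6  ⊔preds={0}  new={0,1,2}  old={}  +wl: 
  step 8. node 0  ⊔preds={0,1,2}  new={0}  stable

Least fixpoint reached:
  node 0: {0}
  node 1: {2}
  node 2: {}
  node 3: {0,1,2}
  node 4: {}
  node 5: {}
  node 6: {0,1,2}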